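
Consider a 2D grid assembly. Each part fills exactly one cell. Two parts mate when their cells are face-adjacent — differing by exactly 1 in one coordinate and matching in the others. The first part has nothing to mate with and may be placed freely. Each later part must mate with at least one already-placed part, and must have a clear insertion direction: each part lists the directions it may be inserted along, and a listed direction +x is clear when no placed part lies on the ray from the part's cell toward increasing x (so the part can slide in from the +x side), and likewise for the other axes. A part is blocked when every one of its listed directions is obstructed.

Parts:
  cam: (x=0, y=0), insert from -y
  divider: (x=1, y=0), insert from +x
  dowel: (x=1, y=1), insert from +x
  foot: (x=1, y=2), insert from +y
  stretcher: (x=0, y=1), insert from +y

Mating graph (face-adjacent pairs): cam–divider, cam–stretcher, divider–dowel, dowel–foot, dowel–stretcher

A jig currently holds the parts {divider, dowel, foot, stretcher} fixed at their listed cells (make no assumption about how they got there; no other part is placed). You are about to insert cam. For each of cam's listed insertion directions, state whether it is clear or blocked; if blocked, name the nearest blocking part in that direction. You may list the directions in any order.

-y: clear

-y: ray from cam(0, 0) has no placed part ⇒ clear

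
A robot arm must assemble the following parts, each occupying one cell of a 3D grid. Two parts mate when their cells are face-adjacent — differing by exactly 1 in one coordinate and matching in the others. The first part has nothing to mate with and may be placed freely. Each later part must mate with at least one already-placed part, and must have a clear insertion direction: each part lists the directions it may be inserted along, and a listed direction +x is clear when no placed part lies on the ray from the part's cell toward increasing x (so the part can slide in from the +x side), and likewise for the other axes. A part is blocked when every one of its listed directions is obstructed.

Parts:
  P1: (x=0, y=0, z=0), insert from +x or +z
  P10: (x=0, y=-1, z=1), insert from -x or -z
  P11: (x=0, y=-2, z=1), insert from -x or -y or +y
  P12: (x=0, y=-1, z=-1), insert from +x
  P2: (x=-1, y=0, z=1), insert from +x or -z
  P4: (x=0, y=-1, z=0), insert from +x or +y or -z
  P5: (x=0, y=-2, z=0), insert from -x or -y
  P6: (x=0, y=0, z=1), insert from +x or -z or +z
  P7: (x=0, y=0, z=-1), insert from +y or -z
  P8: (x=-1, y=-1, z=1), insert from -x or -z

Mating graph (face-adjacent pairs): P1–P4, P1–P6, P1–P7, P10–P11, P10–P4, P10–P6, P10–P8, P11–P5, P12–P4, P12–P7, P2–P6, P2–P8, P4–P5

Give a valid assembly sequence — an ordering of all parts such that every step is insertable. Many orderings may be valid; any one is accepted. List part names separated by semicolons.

P2; P6; P1; P4; P7; P10; P11; P12; P5; P8

1. P2@(-1, 0, 1) [+x clear] — {P2}
2. P6@(0, 0, 1) [+x clear] — {P2, P6}
3. P1@(0, 0, 0) [+x clear] — {P1, P2, P6}
4. P4@(0, -1, 0) [+x clear] — {P1, P2, P4, P6}
5. P7@(0, 0, -1) [+y clear] — {P1, P2, P4, P6, P7}
6. P10@(0, -1, 1) [-x clear] — {P1, P10, P2, P4, P6, P7}
7. P11@(0, -2, 1) [-x clear] — {P1, P10, P11, P2, P4, P6, P7}
8. P12@(0, -1, -1) [+x clear] — {P1, P10, P11, P12, P2, P4, P6, P7}
9. P5@(0, -2, 0) [-x clear] — {P1, P10, P11, P12, P2, P4, P5, P6, P7}
10. P8@(-1, -1, 1) [-x clear] — {P1, P10, P11, P12, P2, P4, P5, P6, P7, P8}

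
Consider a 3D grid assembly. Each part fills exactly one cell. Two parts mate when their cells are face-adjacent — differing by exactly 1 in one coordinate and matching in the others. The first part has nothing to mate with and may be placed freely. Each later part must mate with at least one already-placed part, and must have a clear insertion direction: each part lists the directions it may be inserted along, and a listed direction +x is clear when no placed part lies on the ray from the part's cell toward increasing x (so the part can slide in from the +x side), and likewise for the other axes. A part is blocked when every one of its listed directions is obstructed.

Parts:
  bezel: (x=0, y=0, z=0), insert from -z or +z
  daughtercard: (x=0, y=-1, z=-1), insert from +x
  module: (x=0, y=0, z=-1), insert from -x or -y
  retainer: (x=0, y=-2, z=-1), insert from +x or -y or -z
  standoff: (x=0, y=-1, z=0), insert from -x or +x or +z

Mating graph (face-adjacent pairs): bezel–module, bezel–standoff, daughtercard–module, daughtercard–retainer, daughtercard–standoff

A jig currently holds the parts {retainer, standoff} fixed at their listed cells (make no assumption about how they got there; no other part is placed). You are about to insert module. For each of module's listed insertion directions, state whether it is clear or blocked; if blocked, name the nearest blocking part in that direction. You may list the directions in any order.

-x: ray from module(0, 0, -1) has no placed part ⇒ clear
-y: nearest on ray is retainer@(0, -2, -1) ⇒ blocked

-x: clear; -y: blocked by retainer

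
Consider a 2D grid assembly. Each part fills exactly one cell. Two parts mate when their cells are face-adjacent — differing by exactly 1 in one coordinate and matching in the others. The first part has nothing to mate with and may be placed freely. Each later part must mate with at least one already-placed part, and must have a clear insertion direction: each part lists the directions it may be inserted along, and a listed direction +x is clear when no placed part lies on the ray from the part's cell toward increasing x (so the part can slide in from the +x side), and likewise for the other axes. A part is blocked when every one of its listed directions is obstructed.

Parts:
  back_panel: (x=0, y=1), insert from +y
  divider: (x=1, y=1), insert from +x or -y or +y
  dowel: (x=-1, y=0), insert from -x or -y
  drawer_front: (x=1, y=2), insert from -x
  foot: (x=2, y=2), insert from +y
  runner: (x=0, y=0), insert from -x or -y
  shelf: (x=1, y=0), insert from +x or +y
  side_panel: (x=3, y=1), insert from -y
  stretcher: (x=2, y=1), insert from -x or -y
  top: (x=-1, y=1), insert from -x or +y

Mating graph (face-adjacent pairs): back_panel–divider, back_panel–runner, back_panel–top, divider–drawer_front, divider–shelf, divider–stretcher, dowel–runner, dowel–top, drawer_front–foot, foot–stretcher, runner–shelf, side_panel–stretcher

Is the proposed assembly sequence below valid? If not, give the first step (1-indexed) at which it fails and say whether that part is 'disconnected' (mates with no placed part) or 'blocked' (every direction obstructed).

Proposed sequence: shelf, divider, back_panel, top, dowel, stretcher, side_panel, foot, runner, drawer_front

Valid

1. shelf@(1, 0) [+x clear] — {shelf}
2. divider@(1, 1) [+x clear] — {divider, shelf}
3. back_panel@(0, 1) [+y clear] — {back_panel, divider, shelf}
4. top@(-1, 1) [-x clear] — {back_panel, divider, shelf, top}
5. dowel@(-1, 0) [-x clear] — {back_panel, divider, dowel, shelf, top}
6. stretcher@(2, 1) [-y clear] — {back_panel, divider, dowel, shelf, stretcher, top}
7. side_panel@(3, 1) [-y clear] — {back_panel, divider, dowel, shelf, side_panel, stretcher, top}
8. foot@(2, 2) [+y clear] — {back_panel, divider, dowel, foot, shelf, side_panel, stretcher, top}
9. runner@(0, 0) [-y clear] — {back_panel, divider, dowel, foot, runner, shelf, side_panel, stretcher, top}
10. drawer_front@(1, 2) [-x clear] — {back_panel, divider, dowel, drawer_front, foot, runner, shelf, side_panel, stretcher, top}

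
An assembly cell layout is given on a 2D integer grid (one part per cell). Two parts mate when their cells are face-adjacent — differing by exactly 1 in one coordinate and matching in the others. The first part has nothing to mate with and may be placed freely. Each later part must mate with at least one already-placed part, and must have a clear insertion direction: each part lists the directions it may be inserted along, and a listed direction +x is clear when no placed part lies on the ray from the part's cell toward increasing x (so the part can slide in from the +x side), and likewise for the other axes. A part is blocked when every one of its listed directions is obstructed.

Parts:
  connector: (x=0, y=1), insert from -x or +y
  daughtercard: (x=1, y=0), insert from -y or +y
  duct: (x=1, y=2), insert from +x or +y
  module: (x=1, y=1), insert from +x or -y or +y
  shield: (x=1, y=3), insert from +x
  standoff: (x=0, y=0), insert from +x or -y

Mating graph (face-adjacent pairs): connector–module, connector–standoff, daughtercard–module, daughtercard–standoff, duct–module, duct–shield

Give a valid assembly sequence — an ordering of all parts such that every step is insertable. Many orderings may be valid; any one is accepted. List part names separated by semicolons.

1. duct@(1, 2) [+x clear] — {duct}
2. shield@(1, 3) [+x clear] — {duct, shield}
3. module@(1, 1) [+x clear] — {duct, module, shield}
4. daughtercard@(1, 0) [-y clear] — {daughtercard, duct, module, shield}
5. standoff@(0, 0) [-y clear] — {daughtercard, duct, module, shield, standoff}
6. connector@(0, 1) [-x clear] — {connector, daughtercard, duct, module, shield, standoff}

duct; shield; module; daughtercard; standoff; connector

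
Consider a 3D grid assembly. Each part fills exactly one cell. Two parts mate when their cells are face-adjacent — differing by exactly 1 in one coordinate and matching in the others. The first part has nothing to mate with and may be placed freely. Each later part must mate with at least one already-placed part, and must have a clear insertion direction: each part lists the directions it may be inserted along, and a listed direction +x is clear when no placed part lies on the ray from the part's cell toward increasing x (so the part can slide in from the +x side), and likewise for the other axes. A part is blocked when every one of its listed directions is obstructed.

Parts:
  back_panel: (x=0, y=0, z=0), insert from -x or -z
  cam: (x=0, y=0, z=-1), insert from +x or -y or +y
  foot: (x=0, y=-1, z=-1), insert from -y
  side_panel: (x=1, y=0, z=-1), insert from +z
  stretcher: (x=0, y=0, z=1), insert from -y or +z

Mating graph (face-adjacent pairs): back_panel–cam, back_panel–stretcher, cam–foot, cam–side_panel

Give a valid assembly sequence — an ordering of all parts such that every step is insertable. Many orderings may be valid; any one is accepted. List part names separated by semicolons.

foot; cam; side_panel; back_panel; stretcher

1. foot@(0, -1, -1) [-y clear] — {foot}
2. cam@(0, 0, -1) [+x clear] — {cam, foot}
3. side_panel@(1, 0, -1) [+z clear] — {cam, foot, side_panel}
4. back_panel@(0, 0, 0) [-x clear] — {back_panel, cam, foot, side_panel}
5. stretcher@(0, 0, 1) [-y clear] — {back_panel, cam, foot, side_panel, stretcher}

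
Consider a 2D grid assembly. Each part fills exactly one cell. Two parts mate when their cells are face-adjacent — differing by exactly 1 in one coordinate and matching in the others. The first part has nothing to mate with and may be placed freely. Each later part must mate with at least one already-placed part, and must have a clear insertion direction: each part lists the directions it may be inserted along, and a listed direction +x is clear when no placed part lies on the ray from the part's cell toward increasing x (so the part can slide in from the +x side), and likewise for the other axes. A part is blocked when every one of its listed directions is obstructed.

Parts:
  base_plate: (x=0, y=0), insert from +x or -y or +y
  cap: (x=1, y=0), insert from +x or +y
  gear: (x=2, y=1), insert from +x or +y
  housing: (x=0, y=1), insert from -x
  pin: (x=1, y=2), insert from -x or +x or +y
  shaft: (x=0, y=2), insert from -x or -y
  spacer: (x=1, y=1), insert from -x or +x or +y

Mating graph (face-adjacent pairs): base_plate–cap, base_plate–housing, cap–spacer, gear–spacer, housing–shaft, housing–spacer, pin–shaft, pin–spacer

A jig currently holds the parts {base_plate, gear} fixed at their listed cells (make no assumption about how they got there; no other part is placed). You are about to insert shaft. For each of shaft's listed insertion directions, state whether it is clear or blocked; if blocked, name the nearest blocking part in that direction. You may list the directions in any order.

-x: clear; -y: blocked by base_plate

-x: ray from shaft(0, 2) has no placed part ⇒ clear
-y: nearest on ray is base_plate@(0, 0) ⇒ blocked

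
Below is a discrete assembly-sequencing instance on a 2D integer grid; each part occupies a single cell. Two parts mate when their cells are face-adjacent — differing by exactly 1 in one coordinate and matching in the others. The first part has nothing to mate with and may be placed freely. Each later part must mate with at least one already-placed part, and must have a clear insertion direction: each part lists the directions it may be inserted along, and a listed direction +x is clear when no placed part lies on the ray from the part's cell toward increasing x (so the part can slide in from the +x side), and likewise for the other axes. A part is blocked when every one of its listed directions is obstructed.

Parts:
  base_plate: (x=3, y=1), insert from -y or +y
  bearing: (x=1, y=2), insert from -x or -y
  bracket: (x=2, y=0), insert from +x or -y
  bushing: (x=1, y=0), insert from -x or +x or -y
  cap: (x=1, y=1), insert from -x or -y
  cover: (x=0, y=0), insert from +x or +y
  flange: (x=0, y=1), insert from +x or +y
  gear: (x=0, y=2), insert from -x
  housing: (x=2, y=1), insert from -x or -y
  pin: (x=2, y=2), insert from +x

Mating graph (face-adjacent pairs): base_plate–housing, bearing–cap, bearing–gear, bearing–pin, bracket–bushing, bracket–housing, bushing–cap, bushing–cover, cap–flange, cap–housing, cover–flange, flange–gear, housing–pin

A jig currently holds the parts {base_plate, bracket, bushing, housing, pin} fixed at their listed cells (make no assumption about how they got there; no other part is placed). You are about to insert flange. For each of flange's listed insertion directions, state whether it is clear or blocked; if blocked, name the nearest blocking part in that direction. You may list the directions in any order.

+x: blocked by housing; +y: clear

+x: nearest on ray is housing@(2, 1) ⇒ blocked
+y: ray from flange(0, 1) has no placed part ⇒ clear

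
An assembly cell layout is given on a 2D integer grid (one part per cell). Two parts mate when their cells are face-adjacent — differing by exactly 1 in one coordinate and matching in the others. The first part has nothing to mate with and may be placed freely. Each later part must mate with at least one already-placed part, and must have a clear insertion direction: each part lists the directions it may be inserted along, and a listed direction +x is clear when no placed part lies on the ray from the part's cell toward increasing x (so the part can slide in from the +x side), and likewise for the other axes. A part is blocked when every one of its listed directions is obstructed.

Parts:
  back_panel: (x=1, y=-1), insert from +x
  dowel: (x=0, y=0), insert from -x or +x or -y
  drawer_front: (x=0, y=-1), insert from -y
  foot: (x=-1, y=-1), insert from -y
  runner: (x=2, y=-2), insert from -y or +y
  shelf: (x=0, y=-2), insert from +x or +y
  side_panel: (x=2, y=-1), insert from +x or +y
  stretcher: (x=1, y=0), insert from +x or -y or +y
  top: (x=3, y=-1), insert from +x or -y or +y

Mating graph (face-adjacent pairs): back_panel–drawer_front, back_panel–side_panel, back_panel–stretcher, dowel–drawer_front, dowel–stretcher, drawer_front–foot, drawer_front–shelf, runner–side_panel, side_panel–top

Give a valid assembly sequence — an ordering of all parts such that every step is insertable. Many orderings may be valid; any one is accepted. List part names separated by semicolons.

back_panel; stretcher; side_panel; top; drawer_front; foot; shelf; runner; dowel

1. back_panel@(1, -1) [+x clear] — {back_panel}
2. stretcher@(1, 0) [+x clear] — {back_panel, stretcher}
3. side_panel@(2, -1) [+x clear] — {back_panel, side_panel, stretcher}
4. top@(3, -1) [+x clear] — {back_panel, side_panel, stretcher, top}
5. drawer_front@(0, -1) [-y clear] — {back_panel, drawer_front, side_panel, stretcher, top}
6. foot@(-1, -1) [-y clear] — {back_panel, drawer_front, foot, side_panel, stretcher, top}
7. shelf@(0, -2) [+x clear] — {back_panel, drawer_front, foot, shelf, side_panel, stretcher, top}
8. runner@(2, -2) [-y clear] — {back_panel, drawer_front, foot, runner, shelf, side_panel, stretcher, top}
9. dowel@(0, 0) [-x clear] — {back_panel, dowel, drawer_front, foot, runner, shelf, side_panel, stretcher, top}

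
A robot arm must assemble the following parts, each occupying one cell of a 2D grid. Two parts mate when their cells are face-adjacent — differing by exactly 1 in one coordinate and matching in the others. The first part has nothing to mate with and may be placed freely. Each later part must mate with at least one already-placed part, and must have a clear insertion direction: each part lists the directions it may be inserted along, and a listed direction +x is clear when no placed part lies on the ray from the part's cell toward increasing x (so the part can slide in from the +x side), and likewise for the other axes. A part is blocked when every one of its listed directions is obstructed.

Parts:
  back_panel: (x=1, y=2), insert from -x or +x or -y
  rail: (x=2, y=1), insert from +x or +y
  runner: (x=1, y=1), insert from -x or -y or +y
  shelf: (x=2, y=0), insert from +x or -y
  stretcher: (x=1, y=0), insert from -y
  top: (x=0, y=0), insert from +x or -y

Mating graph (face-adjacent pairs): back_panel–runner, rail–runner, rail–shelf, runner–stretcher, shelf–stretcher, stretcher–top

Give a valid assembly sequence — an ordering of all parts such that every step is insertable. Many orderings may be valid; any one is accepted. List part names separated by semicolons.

rail; runner; shelf; stretcher; back_panel; top

1. rail@(2, 1) [+x clear] — {rail}
2. runner@(1, 1) [-x clear] — {rail, runner}
3. shelf@(2, 0) [+x clear] — {rail, runner, shelf}
4. stretcher@(1, 0) [-y clear] — {rail, runner, shelf, stretcher}
5. back_panel@(1, 2) [-x clear] — {back_panel, rail, runner, shelf, stretcher}
6. top@(0, 0) [-y clear] — {back_panel, rail, runner, shelf, stretcher, top}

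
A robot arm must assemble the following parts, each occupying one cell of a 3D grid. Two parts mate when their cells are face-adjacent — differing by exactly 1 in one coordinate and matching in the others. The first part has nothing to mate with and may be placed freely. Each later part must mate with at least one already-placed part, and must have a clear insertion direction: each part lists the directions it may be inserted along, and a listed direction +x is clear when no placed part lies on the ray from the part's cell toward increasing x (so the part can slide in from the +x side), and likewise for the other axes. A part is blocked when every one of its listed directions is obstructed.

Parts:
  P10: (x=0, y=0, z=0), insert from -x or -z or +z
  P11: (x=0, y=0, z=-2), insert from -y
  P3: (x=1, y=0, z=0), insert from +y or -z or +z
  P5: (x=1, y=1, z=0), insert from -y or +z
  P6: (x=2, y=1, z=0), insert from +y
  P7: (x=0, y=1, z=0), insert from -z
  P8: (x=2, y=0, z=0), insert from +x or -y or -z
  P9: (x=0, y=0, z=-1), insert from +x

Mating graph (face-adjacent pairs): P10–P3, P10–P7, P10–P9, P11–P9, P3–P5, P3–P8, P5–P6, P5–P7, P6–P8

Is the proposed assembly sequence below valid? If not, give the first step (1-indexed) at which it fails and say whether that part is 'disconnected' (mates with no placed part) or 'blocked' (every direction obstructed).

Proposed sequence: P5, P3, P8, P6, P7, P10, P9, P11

1. P5@(1, 1, 0) [-y clear] — {P5}
2. P3@(1, 0, 0) [-z clear] — {P3, P5}
3. P8@(2, 0, 0) [+x clear] — {P3, P5, P8}
4. P6@(2, 1, 0) [+y clear] — {P3, P5, P6, P8}
5. P7@(0, 1, 0) [-z clear] — {P3, P5, P6, P7, P8}
6. P10@(0, 0, 0) [-x clear] — {P10, P3, P5, P6, P7, P8}
7. P9@(0, 0, -1) [+x clear] — {P10, P3, P5, P6, P7, P8, P9}
8. P11@(0, 0, -2) [-y clear] — {P10, P11, P3, P5, P6, P7, P8, P9}

Valid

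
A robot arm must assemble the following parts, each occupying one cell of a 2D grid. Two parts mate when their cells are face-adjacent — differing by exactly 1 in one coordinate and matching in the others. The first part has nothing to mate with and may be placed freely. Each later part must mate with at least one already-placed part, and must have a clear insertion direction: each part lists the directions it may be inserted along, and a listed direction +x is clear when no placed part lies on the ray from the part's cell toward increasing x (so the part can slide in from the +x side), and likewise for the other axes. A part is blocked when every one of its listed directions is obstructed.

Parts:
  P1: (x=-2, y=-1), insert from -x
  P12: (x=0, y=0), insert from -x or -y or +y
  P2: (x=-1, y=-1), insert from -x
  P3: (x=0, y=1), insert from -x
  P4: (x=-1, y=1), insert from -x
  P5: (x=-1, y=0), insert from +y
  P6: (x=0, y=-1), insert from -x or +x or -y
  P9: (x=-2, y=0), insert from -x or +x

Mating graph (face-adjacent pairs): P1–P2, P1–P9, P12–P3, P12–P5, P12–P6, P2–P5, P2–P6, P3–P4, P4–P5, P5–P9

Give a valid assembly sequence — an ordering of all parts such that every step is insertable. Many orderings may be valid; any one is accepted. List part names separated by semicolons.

1. P9@(-2, 0) [-x clear] — {P9}
2. P5@(-1, 0) [+y clear] — {P5, P9}
3. P12@(0, 0) [-y clear] — {P12, P5, P9}
4. P6@(0, -1) [-x clear] — {P12, P5, P6, P9}
5. P3@(0, 1) [-x clear] — {P12, P3, P5, P6, P9}
6. P4@(-1, 1) [-x clear] — {P12, P3, P4, P5, P6, P9}
7. P2@(-1, -1) [-x clear] — {P12, P2, P3, P4, P5, P6, P9}
8. P1@(-2, -1) [-x clear] — {P1, P12, P2, P3, P4, P5, P6, P9}

P9; P5; P12; P6; P3; P4; P2; P1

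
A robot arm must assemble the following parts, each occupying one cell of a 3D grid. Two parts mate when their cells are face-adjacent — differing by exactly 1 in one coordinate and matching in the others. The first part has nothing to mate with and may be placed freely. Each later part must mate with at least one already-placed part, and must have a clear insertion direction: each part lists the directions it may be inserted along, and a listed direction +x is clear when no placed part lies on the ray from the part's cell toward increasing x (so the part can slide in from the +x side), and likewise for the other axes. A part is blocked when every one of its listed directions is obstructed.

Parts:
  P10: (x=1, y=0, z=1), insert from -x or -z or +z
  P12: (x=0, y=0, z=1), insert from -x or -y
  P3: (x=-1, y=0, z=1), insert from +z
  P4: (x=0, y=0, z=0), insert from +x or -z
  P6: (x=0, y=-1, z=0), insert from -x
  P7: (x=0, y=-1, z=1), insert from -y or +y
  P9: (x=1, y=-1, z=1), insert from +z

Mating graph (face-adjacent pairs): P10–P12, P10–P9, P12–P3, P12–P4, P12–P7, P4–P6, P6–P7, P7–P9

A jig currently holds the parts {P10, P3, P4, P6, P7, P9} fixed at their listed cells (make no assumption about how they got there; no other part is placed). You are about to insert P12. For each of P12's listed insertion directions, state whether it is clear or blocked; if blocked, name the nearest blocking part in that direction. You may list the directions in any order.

-x: nearest on ray is P3@(-1, 0, 1) ⇒ blocked
-y: nearest on ray is P7@(0, -1, 1) ⇒ blocked

-x: blocked by P3; -y: blocked by P7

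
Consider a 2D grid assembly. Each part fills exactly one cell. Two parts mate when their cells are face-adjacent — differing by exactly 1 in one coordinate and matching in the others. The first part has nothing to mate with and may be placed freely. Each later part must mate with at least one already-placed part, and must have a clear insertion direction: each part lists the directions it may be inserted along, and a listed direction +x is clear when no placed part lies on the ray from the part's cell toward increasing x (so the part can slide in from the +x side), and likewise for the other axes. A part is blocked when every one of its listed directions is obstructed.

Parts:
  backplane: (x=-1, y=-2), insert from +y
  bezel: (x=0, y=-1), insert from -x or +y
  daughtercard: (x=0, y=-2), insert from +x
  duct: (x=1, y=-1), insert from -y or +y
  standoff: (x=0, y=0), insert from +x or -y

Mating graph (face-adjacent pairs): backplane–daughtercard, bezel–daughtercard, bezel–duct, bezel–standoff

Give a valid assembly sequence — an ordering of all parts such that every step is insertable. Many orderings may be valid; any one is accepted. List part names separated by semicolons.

1. daughtercard@(0, -2) [+x clear] — {daughtercard}
2. bezel@(0, -1) [-x clear] — {bezel, daughtercard}
3. duct@(1, -1) [-y clear] — {bezel, daughtercard, duct}
4. backplane@(-1, -2) [+y clear] — {backplane, bezel, daughtercard, duct}
5. standoff@(0, 0) [+x clear] — {backplane, bezel, daughtercard, duct, standoff}

daughtercard; bezel; duct; backplane; standoff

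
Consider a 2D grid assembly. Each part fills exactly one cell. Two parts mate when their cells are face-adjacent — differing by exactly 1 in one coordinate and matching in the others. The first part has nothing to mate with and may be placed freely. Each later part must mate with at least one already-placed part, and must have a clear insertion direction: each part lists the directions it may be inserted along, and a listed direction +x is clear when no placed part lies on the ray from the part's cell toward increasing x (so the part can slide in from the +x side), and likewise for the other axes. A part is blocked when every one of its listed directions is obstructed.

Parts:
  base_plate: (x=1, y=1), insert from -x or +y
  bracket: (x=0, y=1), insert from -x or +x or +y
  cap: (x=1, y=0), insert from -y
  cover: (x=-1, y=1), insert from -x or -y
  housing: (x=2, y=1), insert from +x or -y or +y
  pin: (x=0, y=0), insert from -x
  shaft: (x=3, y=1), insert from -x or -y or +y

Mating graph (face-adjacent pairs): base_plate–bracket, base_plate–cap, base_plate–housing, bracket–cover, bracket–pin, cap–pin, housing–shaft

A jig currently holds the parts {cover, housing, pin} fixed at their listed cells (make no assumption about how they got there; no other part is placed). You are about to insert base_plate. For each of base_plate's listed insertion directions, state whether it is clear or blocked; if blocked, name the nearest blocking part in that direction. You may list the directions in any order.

-x: nearest on ray is cover@(-1, 1) ⇒ blocked
+y: ray from base_plate(1, 1) has no placed part ⇒ clear

+y: clear; -x: blocked by cover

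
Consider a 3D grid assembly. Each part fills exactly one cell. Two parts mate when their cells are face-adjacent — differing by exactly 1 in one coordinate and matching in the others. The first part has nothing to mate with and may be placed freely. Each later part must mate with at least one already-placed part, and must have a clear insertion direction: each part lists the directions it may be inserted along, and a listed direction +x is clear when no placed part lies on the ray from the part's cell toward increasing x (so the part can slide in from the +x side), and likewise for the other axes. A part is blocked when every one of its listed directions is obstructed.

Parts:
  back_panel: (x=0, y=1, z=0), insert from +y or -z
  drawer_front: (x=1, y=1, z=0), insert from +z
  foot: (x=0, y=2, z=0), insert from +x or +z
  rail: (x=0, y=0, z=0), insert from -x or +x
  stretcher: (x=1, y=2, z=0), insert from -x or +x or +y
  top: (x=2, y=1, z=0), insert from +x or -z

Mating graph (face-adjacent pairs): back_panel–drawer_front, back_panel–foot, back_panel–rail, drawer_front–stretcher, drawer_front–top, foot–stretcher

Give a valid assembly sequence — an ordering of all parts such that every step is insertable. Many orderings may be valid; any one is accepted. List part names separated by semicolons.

1. rail@(0, 0, 0) [-x clear] — {rail}
2. back_panel@(0, 1, 0) [+y clear] — {back_panel, rail}
3. drawer_front@(1, 1, 0) [+z clear] — {back_panel, drawer_front, rail}
4. top@(2, 1, 0) [+x clear] — {back_panel, drawer_front, rail, top}
5. foot@(0, 2, 0) [+x clear] — {back_panel, drawer_front, foot, rail, top}
6. stretcher@(1, 2, 0) [+x clear] — {back_panel, drawer_front, foot, rail, stretcher, top}

rail; back_panel; drawer_front; top; foot; stretcher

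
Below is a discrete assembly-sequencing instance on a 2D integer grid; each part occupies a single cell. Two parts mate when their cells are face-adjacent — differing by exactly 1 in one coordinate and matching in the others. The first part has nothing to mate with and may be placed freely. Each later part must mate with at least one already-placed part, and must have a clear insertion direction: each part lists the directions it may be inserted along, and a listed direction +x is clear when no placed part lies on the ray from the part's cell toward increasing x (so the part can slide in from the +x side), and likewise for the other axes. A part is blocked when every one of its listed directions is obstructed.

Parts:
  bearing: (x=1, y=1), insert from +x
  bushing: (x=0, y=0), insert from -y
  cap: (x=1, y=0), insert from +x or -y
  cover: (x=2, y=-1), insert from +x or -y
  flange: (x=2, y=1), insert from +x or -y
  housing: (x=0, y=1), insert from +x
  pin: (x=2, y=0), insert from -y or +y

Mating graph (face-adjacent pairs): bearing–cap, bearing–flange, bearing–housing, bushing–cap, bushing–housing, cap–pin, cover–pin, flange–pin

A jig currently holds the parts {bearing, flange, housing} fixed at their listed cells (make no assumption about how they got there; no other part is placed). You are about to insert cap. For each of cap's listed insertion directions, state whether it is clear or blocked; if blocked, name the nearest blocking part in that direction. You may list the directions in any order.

+x: clear; -y: clear

+x: ray from cap(1, 0) has no placed part ⇒ clear
-y: ray from cap(1, 0) has no placed part ⇒ clear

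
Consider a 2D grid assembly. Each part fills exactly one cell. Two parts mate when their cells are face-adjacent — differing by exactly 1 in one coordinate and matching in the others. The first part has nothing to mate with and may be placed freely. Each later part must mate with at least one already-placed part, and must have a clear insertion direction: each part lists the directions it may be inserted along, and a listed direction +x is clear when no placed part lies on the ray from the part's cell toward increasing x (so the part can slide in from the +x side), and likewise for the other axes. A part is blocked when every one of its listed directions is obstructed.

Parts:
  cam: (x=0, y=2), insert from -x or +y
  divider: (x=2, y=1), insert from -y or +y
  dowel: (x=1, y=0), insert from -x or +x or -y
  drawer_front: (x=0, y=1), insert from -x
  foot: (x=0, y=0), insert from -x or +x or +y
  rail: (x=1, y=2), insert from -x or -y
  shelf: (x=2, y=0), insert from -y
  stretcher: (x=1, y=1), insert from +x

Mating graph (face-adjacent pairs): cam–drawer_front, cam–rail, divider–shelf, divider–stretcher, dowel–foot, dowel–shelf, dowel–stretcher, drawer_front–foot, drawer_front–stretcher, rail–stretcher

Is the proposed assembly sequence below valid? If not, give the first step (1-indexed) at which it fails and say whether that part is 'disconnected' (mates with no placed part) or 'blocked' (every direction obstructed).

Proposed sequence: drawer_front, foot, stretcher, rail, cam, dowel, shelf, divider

1. drawer_front@(0, 1) [-x clear] — {drawer_front}
2. foot@(0, 0) [-x clear] — {drawer_front, foot}
3. stretcher@(1, 1) [+x clear] — {drawer_front, foot, stretcher}
4. rail@(1, 2) [-x clear] — {drawer_front, foot, rail, stretcher}
5. cam@(0, 2) [-x clear] — {cam, drawer_front, foot, rail, stretcher}
6. dowel@(1, 0) [+x clear] — {cam, dowel, drawer_front, foot, rail, stretcher}
7. shelf@(2, 0) [-y clear] — {cam, dowel, drawer_front, foot, rail, shelf, stretcher}
8. divider@(2, 1) [+y clear] — {cam, divider, dowel, drawer_front, foot, rail, shelf, stretcher}

Valid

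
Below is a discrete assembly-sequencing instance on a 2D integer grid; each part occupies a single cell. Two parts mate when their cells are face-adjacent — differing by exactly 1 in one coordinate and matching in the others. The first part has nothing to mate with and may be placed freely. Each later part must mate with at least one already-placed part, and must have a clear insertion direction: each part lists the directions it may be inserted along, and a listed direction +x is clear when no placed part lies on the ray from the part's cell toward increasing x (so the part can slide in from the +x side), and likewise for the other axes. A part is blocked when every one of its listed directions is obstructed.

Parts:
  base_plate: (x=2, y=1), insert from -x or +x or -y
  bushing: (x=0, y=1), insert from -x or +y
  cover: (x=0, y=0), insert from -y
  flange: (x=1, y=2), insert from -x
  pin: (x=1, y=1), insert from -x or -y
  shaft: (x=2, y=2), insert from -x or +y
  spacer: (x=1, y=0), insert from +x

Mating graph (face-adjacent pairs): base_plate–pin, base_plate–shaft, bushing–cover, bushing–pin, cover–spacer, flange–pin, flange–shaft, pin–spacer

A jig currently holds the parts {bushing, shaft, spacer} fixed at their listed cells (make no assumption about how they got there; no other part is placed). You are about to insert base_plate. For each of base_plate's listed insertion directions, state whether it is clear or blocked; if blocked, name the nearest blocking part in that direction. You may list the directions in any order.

+x: clear; -x: blocked by bushing; -y: clear

-x: nearest on ray is bushing@(0, 1) ⇒ blocked
+x: ray from base_plate(2, 1) has no placed part ⇒ clear
-y: ray from base_plate(2, 1) has no placed part ⇒ clear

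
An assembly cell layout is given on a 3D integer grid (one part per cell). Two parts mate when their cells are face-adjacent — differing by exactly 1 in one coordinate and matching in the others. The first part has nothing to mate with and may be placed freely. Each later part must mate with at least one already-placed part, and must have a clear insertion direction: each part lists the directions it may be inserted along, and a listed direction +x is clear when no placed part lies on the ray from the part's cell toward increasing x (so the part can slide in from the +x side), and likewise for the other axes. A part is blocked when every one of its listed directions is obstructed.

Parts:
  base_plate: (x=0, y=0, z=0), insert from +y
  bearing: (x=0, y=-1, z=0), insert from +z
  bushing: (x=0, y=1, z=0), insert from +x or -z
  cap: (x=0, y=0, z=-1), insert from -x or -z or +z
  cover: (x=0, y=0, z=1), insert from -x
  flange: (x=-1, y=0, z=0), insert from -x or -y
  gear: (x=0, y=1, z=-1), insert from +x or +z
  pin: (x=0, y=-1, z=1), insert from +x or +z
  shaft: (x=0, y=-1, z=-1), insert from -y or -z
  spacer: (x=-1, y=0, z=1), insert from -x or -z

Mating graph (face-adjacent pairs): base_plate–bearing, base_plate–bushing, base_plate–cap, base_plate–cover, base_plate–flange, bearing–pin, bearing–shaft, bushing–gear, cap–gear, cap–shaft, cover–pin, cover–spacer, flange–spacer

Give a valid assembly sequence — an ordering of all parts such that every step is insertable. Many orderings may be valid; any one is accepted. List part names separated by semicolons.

1. bearing@(0, -1, 0) [+z clear] — {bearing}
2. pin@(0, -1, 1) [+x clear] — {bearing, pin}
3. cover@(0, 0, 1) [-x clear] — {bearing, cover, pin}
4. base_plate@(0, 0, 0) [+y clear] — {base_plate, bearing, cover, pin}
5. cap@(0, 0, -1) [-x clear] — {base_plate, bearing, cap, cover, pin}
6. gear@(0, 1, -1) [+x clear] — {base_plate, bearing, cap, cover, gear, pin}
7. spacer@(-1, 0, 1) [-x clear] — {base_plate, bearing, cap, cover, gear, pin, spacer}
8. flange@(-1, 0, 0) [-x clear] — {base_plate, bearing, cap, cover, flange, gear, pin, spacer}
9. shaft@(0, -1, -1) [-y clear] — {base_plate, bearing, cap, cover, flange, gear, pin, shaft, spacer}
10. bushing@(0, 1, 0) [+x clear] — {base_plate, bearing, bushing, cap, cover, flange, gear, pin, shaft, spacer}

bearing; pin; cover; base_plate; cap; gear; spacer; flange; shaft; bushing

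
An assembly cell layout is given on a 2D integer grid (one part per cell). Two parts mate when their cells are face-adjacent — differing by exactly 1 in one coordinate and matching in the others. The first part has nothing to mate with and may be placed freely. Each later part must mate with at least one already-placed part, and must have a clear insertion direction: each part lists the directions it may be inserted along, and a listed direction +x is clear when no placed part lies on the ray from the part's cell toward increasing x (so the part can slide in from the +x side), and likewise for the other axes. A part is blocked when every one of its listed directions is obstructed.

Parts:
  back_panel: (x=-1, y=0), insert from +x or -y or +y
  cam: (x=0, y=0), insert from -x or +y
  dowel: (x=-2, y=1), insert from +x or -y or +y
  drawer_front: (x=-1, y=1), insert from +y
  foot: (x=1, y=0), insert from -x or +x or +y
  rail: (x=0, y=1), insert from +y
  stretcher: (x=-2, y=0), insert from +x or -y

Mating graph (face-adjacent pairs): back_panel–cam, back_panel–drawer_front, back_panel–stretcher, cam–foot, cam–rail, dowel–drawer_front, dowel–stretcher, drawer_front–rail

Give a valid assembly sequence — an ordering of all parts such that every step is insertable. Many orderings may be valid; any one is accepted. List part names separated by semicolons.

back_panel; stretcher; cam; dowel; foot; drawer_front; rail

1. back_panel@(-1, 0) [+x clear] — {back_panel}
2. stretcher@(-2, 0) [-y clear] — {back_panel, stretcher}
3. cam@(0, 0) [+y clear] — {back_panel, cam, stretcher}
4. dowel@(-2, 1) [+x clear] — {back_panel, cam, dowel, stretcher}
5. foot@(1, 0) [+x clear] — {back_panel, cam, dowel, foot, stretcher}
6. drawer_front@(-1, 1) [+y clear] — {back_panel, cam, dowel, drawer_front, foot, stretcher}
7. rail@(0, 1) [+y clear] — {back_panel, cam, dowel, drawer_front, foot, rail, stretcher}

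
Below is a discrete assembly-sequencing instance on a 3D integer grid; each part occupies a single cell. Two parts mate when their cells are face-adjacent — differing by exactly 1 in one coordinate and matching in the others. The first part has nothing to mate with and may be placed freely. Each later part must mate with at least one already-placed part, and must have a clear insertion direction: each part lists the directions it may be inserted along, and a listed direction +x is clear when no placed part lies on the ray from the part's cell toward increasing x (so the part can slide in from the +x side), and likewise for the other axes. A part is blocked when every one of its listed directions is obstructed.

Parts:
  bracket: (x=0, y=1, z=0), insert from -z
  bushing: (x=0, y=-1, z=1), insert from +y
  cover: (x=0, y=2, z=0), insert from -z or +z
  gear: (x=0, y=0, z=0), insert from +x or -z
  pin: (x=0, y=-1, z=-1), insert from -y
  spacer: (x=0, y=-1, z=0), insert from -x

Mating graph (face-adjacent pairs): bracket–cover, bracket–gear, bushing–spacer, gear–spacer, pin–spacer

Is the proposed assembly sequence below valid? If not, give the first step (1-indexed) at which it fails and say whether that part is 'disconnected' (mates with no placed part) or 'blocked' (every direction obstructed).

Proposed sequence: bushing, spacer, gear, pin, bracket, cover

Valid

1. bushing@(0, -1, 1) [+y clear] — {bushing}
2. spacer@(0, -1, 0) [-x clear] — {bushing, spacer}
3. gear@(0, 0, 0) [+x clear] — {bushing, gear, spacer}
4. pin@(0, -1, -1) [-y clear] — {bushing, gear, pin, spacer}
5. bracket@(0, 1, 0) [-z clear] — {bracket, bushing, gear, pin, spacer}
6. cover@(0, 2, 0) [-z clear] — {bracket, bushing, cover, gear, pin, spacer}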